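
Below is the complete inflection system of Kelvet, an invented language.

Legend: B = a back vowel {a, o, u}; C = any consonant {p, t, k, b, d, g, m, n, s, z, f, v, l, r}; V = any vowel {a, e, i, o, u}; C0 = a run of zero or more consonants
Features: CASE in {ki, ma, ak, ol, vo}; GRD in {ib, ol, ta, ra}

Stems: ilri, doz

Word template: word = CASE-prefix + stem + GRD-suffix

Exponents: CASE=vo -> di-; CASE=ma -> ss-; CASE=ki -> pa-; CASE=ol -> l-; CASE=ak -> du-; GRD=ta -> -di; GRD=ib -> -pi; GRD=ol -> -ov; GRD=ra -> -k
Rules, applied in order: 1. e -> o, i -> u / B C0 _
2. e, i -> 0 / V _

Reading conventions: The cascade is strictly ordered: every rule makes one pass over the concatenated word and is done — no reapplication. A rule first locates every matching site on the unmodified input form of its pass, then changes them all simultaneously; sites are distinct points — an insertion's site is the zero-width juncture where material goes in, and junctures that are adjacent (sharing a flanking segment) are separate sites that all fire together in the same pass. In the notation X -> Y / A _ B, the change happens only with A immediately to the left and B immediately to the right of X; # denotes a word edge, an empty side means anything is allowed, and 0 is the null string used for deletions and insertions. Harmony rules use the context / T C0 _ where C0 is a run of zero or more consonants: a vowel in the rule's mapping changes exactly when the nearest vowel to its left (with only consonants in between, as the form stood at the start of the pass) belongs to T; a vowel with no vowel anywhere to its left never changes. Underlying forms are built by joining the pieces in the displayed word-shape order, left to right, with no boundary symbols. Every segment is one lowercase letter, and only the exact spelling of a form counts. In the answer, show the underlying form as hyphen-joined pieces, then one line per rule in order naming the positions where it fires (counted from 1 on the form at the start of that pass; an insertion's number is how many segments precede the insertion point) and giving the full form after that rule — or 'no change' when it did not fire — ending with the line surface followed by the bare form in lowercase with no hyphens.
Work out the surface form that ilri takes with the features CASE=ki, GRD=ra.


underlying: pa-ilri-k
1. e -> o, i -> u / B C0 _: fires at position(s) 3: paulrik
2. e, i -> 0 / V _: no change
surface: paulrik


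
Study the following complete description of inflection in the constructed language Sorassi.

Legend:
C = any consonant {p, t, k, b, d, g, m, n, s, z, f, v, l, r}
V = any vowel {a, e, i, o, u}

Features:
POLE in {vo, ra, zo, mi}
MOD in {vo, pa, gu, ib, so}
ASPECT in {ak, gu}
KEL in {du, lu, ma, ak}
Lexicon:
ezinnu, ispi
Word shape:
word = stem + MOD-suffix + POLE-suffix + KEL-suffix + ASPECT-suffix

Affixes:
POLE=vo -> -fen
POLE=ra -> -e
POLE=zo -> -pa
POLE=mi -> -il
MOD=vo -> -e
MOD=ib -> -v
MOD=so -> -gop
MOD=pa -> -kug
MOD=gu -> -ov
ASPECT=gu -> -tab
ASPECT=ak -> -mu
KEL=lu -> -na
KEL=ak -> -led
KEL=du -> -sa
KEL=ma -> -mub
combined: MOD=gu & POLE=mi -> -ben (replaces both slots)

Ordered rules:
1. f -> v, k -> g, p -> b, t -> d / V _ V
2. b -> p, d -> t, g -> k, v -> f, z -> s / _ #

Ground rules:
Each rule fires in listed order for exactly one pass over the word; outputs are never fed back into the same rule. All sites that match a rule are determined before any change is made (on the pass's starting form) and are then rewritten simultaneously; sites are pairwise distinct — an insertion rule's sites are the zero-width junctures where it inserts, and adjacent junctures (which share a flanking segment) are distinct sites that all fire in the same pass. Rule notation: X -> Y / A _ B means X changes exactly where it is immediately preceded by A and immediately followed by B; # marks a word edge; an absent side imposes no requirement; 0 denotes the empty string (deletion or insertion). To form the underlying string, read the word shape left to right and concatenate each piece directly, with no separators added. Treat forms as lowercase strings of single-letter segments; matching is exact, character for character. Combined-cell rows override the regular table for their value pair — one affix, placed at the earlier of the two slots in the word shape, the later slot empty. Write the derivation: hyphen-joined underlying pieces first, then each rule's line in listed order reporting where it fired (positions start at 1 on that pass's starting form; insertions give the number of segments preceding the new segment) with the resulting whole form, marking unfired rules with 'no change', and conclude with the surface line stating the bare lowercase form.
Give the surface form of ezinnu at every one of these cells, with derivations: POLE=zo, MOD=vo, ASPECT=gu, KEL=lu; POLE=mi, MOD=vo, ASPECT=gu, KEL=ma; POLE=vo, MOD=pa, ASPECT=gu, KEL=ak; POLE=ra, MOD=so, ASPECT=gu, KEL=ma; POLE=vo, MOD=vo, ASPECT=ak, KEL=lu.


cell POLE=zo, MOD=vo, ASPECT=gu, KEL=lu:
underlying: ezinnu-e-pa-na-tab
1. f -> v, k -> g, p -> b, t -> d / V _ V: fires at position(s) 8, 12: ezinnuebanadab
2. b -> p, d -> t, g -> k, v -> f, z -> s / _ #: fires at position(s) 14: ezinnuebanadap
surface: ezinnuebanadap

cell POLE=mi, MOD=vo, ASPECT=gu, KEL=ma:
underlying: ezinnu-e-il-mub-tab
1. f -> v, k -> g, p -> b, t -> d / V _ V: no change
2. b -> p, d -> t, g -> k, v -> f, z -> s / _ #: fires at position(s) 15: ezinnueilmubtap
surface: ezinnueilmubtap

cell POLE=vo, MOD=pa, ASPECT=gu, KEL=ak:
underlying: ezinnu-kug-fen-led-tab
1. f -> v, k -> g, p -> b, t -> d / V _ V: fires at position(s) 7: ezinnugugfenledtab
2. b -> p, d -> t, g -> k, v -> f, z -> s / _ #: fires at position(s) 18: ezinnugugfenledtap
surface: ezinnugugfenledtap

cell POLE=ra, MOD=so, ASPECT=gu, KEL=ma:
underlying: ezinnu-gop-e-mub-tab
1. f -> v, k -> g, p -> b, t -> d / V _ V: fires at position(s) 9: ezinnugobemubtab
2. b -> p, d -> t, g -> k, v -> f, z -> s / _ #: fires at position(s) 16: ezinnugobemubtap
surface: ezinnugobemubtap

cell POLE=vo, MOD=vo, ASPECT=ak, KEL=lu:
underlying: ezinnu-e-fen-na-mu
1. f -> v, k -> g, p -> b, t -> d / V _ V: fires at position(s) 8: ezinnuevennamu
2. b -> p, d -> t, g -> k, v -> f, z -> s / _ #: no change
surface: ezinnuevennamu


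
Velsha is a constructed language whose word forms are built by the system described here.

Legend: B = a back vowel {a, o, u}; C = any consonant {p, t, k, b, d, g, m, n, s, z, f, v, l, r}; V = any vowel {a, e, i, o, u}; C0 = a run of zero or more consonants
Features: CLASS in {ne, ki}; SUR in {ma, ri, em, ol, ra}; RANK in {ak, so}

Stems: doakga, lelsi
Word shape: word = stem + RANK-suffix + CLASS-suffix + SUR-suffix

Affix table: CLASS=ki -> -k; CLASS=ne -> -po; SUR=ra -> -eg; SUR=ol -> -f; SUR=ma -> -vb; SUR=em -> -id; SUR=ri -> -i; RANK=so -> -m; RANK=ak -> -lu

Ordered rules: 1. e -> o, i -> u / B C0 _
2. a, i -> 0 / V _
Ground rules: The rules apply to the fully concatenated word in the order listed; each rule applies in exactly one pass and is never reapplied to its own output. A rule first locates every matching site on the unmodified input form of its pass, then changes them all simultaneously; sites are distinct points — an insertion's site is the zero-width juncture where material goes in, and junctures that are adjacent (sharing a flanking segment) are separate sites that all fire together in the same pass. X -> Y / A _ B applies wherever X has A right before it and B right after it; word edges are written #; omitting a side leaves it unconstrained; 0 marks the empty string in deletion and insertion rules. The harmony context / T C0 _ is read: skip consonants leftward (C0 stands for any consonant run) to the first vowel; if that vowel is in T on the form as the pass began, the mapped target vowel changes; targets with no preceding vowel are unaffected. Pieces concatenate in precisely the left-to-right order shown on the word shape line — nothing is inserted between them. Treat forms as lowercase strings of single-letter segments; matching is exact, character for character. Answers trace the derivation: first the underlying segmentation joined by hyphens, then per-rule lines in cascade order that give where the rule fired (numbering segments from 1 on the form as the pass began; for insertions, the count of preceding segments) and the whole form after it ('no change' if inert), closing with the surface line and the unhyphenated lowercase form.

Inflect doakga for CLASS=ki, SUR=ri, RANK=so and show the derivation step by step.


underlying: doakga-m-k-i
1. e -> o, i -> u / B C0 _: fires at position(s) 9: doakgamku
2. a, i -> 0 / V _: fires at position(s) 3: dokgamku
surface: dokgamku


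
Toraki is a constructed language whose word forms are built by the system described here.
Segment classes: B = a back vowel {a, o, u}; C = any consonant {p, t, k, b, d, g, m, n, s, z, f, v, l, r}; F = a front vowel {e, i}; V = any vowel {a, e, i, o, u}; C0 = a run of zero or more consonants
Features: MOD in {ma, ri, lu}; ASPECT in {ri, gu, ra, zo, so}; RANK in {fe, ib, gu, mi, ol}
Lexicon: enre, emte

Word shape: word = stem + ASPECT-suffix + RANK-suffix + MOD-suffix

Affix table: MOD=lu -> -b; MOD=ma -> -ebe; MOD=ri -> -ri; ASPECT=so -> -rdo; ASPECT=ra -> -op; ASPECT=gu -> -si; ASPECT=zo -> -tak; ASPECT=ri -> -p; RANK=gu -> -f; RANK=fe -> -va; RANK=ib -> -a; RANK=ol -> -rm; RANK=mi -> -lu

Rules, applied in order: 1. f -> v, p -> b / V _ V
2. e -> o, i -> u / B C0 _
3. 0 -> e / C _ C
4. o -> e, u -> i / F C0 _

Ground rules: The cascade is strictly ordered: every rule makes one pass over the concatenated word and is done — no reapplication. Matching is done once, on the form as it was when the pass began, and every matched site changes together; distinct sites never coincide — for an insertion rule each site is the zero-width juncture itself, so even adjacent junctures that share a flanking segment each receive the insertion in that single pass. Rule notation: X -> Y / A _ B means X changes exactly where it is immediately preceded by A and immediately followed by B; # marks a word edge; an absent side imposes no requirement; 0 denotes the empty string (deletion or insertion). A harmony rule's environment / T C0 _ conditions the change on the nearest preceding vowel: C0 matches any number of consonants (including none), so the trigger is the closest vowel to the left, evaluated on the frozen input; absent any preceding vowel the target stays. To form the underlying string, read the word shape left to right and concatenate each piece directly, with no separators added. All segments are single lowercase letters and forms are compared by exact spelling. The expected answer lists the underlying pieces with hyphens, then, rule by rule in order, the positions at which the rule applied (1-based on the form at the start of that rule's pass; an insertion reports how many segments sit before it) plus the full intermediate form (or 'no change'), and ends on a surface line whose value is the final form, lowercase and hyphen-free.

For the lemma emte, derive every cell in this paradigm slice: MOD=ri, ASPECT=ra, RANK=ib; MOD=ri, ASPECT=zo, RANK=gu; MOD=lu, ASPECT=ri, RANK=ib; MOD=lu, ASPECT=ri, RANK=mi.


cell MOD=ri, ASPECT=ra, RANK=ib:
underlying: emte-op-a-ri
1. f -> v, p -> b / V _ V: fires at position(s) 6: emteobari
2. e -> o, i -> u / B C0 _: fires at position(s) 9: emteobaru
3. 0 -> e / C _ C: inserts after position(s) 2: emeteobaru
4. o -> e, u -> i / F C0 _: fires at position(s) 6: emeteebaru
surface: emeteebaru

cell MOD=ri, ASPECT=zo, RANK=gu:
underlying: emte-tak-f-ri
1. f -> v, p -> b / V _ V: no change
2. e -> o, i -> u / B C0 _: fires at position(s) 10: emtetakfru
3. 0 -> e / C _ C: inserts after position(s) 2, 7, 8: emetetakeferu
4. o -> e, u -> i / F C0 _: fires at position(s) 13: emetetakeferi
surface: emetetakeferi

cell MOD=lu, ASPECT=ri, RANK=ib:
underlying: emte-p-a-b
1. f -> v, p -> b / V _ V: fires at position(s) 5: emtebab
2. e -> o, i -> u / B C0 _: no change
3. 0 -> e / C _ C: inserts after position(s) 2: emetebab
4. o -> e, u -> i / F C0 _: no change
surface: emetebab

cell MOD=lu, ASPECT=ri, RANK=mi:
underlying: emte-p-lu-b
1. f -> v, p -> b / V _ V: no change
2. e -> o, i -> u / B C0 _: no change
3. 0 -> e / C _ C: inserts after position(s) 2, 5: emetepelub
4. o -> e, u -> i / F C0 _: fires at position(s) 9: emetepelib
surface: emetepelib


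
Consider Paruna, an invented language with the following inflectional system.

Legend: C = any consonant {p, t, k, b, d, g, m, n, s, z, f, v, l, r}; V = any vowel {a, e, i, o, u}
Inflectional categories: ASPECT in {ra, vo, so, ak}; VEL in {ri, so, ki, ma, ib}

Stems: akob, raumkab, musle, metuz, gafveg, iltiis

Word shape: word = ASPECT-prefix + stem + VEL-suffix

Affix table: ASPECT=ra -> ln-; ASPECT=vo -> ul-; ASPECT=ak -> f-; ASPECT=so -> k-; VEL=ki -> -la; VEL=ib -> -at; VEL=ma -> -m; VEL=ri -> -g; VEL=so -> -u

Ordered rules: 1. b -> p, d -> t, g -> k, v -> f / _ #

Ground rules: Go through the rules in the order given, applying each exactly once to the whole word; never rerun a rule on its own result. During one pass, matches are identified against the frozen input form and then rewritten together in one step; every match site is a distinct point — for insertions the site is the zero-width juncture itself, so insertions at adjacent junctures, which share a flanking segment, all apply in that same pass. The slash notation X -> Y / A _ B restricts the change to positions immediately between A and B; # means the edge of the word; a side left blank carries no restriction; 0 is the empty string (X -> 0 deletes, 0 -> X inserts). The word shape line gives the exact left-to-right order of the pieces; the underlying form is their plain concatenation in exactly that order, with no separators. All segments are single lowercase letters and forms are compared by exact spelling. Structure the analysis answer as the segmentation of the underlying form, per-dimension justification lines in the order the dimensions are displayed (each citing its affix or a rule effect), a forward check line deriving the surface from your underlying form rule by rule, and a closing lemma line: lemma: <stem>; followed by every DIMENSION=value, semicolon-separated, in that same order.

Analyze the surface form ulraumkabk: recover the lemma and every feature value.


underlying: ul-raumkab-g
ASPECT=vo - signalled by the affix ul-
VEL=ri - signalled by the affix -g
check: ulraumkabg -> ulraumkabk
lemma: raumkab; ASPECT=vo; VEL=ri


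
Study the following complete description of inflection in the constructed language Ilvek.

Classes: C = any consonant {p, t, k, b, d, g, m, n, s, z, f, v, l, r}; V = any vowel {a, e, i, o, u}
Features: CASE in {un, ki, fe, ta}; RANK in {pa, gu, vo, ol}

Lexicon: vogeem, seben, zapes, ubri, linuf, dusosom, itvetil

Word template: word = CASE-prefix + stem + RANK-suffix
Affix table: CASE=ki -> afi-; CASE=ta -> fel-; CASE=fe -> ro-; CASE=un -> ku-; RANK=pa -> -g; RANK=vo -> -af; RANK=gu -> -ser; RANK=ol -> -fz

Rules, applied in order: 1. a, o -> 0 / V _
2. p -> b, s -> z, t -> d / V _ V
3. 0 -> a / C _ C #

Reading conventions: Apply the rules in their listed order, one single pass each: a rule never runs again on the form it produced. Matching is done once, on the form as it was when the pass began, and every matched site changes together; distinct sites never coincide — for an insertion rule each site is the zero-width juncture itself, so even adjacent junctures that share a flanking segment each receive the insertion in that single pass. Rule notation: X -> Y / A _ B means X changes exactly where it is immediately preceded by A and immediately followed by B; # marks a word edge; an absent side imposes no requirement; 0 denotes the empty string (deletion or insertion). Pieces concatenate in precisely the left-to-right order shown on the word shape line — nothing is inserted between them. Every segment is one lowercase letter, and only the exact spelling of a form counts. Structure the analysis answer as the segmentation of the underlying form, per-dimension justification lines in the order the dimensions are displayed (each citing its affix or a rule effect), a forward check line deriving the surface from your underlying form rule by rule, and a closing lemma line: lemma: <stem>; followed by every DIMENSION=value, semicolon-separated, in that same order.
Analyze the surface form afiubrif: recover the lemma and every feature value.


underlying: afi-ubri-af
CASE=ki - signalled by the affix afi-
RANK=vo - signalled by the affix -af
check: afiubriaf -> afiubrif -> afiubrif -> afiubrif
lemma: ubri; CASE=ki; RANK=vo


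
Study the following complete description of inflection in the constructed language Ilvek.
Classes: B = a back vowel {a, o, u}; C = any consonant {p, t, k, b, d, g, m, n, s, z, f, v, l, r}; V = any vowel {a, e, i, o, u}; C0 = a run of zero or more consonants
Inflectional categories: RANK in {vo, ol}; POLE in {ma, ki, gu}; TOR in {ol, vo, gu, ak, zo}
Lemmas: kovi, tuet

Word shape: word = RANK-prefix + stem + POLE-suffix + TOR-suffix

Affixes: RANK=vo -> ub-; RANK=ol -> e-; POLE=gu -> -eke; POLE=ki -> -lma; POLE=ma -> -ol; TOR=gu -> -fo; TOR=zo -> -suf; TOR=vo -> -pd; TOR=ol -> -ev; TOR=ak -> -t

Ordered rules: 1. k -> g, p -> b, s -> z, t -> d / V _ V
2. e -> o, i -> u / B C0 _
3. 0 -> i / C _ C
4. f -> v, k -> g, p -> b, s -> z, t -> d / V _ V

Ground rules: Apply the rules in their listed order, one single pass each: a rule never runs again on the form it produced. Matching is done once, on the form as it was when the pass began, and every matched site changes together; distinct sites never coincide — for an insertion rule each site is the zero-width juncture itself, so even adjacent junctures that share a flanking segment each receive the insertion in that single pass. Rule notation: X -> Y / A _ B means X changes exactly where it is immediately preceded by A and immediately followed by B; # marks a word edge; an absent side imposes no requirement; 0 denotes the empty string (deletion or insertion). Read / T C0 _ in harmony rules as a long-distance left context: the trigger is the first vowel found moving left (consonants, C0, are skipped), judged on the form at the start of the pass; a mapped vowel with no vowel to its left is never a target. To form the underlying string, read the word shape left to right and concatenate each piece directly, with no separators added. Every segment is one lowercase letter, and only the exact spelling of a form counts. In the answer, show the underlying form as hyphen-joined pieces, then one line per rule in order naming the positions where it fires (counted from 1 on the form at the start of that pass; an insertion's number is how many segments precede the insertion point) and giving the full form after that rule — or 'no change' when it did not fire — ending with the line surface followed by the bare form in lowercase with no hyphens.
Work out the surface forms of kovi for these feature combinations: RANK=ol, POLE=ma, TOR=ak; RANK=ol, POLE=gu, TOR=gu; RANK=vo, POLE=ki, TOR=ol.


cell RANK=ol, POLE=ma, TOR=ak:
underlying: e-kovi-ol-t
1. k -> g, p -> b, s -> z, t -> d / V _ V: fires at position(s) 2: egoviolt
2. e -> o, i -> u / B C0 _: fires at position(s) 5: egovuolt
3. 0 -> i / C _ C: inserts after position(s) 7: egovuolit
4. f -> v, k -> g, p -> b, s -> z, t -> d / V _ V: no change
surface: egovuolit

cell RANK=ol, POLE=gu, TOR=gu:
underlying: e-kovi-eke-fo
1. k -> g, p -> b, s -> z, t -> d / V _ V: fires at position(s) 2, 7: egoviegefo
2. e -> o, i -> u / B C0 _: fires at position(s) 5: egovuegefo
3. 0 -> i / C _ C: no change
4. f -> v, k -> g, p -> b, s -> z, t -> d / V _ V: fires at position(s) 9: egovuegevo
surface: egovuegevo

cell RANK=vo, POLE=ki, TOR=ol:
underlying: ub-kovi-lma-ev
1. k -> g, p -> b, s -> z, t -> d / V _ V: no change
2. e -> o, i -> u / B C0 _: fires at position(s) 6, 10: ubkovulmaov
3. 0 -> i / C _ C: inserts after position(s) 2, 7: ubikovulimaov
4. f -> v, k -> g, p -> b, s -> z, t -> d / V _ V: fires at position(s) 4: ubigovulimaov
surface: ubigovulimaov


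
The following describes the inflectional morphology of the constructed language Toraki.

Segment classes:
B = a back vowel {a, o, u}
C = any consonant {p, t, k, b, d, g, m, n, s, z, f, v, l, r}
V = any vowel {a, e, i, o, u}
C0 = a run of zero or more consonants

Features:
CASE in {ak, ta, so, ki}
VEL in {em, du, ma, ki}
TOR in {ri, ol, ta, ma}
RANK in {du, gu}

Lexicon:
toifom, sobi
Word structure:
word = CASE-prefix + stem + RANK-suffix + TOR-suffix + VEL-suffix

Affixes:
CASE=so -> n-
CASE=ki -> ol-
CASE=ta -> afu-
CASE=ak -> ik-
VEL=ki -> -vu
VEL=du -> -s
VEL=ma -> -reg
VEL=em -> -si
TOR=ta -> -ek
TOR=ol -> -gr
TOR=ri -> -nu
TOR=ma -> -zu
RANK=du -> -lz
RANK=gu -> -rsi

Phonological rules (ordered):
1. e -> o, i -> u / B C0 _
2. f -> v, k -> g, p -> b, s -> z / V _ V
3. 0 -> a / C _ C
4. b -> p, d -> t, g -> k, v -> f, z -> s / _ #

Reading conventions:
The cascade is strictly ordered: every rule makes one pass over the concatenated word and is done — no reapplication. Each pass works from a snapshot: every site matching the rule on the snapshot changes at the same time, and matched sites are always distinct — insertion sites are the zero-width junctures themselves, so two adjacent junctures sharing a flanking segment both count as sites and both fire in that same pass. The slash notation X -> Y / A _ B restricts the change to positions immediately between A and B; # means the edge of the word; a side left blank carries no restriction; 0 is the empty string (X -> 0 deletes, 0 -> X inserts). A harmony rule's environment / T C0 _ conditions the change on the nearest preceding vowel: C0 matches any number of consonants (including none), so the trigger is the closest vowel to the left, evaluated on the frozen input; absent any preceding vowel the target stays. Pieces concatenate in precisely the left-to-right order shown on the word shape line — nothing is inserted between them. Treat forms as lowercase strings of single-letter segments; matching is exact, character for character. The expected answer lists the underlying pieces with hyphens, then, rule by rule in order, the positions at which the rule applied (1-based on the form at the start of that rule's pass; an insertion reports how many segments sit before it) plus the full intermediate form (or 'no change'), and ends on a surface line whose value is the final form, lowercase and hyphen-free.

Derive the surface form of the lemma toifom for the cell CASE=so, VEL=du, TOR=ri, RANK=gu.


underlying: n-toifom-rsi-nu-s
1. e -> o, i -> u / B C0 _: fires at position(s) 4, 10: ntoufomrsunus
2. f -> v, k -> g, p -> b, s -> z / V _ V: fires at position(s) 5: ntouvomrsunus
3. 0 -> a / C _ C: inserts after position(s) 1, 7, 8: natouvomarasunus
4. b -> p, d -> t, g -> k, v -> f, z -> s / _ #: no change
surface: natouvomarasunus


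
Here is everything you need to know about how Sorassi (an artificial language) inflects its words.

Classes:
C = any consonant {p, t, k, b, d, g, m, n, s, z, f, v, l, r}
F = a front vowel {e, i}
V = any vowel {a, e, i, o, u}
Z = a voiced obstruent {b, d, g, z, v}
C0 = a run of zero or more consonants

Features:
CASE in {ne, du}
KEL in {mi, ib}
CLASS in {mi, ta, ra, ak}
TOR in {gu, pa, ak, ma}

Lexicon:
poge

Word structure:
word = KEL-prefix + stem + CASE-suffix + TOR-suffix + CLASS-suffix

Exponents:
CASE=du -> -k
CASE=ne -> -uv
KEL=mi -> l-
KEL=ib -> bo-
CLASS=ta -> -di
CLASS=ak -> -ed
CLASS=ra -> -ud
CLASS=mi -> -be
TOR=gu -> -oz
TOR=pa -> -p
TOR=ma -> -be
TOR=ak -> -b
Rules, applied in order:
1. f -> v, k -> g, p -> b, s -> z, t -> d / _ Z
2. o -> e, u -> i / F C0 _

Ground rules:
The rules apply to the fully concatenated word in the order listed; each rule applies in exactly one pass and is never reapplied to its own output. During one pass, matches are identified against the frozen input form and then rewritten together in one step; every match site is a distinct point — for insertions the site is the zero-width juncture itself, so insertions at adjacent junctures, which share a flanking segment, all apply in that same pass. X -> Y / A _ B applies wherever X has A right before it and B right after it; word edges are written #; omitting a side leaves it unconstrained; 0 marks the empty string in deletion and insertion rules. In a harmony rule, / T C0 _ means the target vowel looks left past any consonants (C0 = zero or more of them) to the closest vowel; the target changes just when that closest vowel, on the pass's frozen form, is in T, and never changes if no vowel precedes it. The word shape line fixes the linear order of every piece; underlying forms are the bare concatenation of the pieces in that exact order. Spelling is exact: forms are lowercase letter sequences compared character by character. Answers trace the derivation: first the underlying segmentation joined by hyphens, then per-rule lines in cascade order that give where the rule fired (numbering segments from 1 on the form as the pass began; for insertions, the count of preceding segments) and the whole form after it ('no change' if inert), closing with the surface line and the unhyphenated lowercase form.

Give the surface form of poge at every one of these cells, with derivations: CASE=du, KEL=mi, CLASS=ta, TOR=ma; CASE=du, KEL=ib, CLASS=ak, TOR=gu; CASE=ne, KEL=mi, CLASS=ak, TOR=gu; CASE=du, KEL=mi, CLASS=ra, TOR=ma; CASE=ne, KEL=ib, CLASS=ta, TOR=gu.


cell CASE=du, KEL=mi, CLASS=ta, TOR=ma:
underlying: l-poge-k-be-di
1. f -> v, k -> g, p -> b, s -> z, t -> d / _ Z: fires at position(s) 6: lpogegbedi
2. o -> e, u -> i / F C0 _: no change
surface: lpogegbedi

cell CASE=du, KEL=ib, CLASS=ak, TOR=gu:
underlying: bo-poge-k-oz-ed
1. f -> v, k -> g, p -> b, s -> z, t -> d / _ Z: no change
2. o -> e, u -> i / F C0 _: fires at position(s) 8: bopogekezed
surface: bopogekezed

cell CASE=ne, KEL=mi, CLASS=ak, TOR=gu:
underlying: l-poge-uv-oz-ed
1. f -> v, k -> g, p -> b, s -> z, t -> d / _ Z: no change
2. o -> e, u -> i / F C0 _: fires at position(s) 6: lpogeivozed
surface: lpogeivozed

cell CASE=du, KEL=mi, CLASS=ra, TOR=ma:
underlying: l-poge-k-be-ud
1. f -> v, k -> g, p -> b, s -> z, t -> d / _ Z: fires at position(s) 6: lpogegbeud
2. o -> e, u -> i / F C0 _: fires at position(s) 9: lpogegbeid
surface: lpogegbeid

cell CASE=ne, KEL=ib, CLASS=ta, TOR=gu:
underlying: bo-poge-uv-oz-di
1. f -> v, k -> g, p -> b, s -> z, t -> d / _ Z: no change
2. o -> e, u -> i / F C0 _: fires at position(s) 7: bopogeivozdi
surface: bopogeivozdi


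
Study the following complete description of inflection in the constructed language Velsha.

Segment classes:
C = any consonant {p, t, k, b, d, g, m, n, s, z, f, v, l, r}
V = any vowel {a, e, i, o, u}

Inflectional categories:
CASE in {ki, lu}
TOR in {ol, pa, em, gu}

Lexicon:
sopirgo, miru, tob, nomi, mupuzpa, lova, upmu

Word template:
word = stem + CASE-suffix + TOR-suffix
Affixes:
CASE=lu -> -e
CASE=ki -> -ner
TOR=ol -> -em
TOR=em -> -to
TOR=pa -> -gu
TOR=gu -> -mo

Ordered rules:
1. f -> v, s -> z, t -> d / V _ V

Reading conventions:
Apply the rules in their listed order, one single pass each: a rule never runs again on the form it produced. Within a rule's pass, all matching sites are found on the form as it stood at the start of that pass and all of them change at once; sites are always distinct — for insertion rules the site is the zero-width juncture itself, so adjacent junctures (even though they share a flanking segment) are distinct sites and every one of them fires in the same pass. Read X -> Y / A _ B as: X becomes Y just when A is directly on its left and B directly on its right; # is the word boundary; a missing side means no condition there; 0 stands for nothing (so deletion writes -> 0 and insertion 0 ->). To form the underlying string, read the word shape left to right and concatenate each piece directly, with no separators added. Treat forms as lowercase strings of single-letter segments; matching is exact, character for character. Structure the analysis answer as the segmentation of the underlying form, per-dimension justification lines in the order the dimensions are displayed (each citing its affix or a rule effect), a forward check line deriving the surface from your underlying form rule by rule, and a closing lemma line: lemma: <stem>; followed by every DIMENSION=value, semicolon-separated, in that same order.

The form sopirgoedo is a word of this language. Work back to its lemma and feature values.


underlying: sopirgo-e-to
CASE=lu - signalled by the affix -e
TOR=em - signalled by the affix -to
check: sopirgoeto -> sopirgoedo
lemma: sopirgo; CASE=lu; TOR=em


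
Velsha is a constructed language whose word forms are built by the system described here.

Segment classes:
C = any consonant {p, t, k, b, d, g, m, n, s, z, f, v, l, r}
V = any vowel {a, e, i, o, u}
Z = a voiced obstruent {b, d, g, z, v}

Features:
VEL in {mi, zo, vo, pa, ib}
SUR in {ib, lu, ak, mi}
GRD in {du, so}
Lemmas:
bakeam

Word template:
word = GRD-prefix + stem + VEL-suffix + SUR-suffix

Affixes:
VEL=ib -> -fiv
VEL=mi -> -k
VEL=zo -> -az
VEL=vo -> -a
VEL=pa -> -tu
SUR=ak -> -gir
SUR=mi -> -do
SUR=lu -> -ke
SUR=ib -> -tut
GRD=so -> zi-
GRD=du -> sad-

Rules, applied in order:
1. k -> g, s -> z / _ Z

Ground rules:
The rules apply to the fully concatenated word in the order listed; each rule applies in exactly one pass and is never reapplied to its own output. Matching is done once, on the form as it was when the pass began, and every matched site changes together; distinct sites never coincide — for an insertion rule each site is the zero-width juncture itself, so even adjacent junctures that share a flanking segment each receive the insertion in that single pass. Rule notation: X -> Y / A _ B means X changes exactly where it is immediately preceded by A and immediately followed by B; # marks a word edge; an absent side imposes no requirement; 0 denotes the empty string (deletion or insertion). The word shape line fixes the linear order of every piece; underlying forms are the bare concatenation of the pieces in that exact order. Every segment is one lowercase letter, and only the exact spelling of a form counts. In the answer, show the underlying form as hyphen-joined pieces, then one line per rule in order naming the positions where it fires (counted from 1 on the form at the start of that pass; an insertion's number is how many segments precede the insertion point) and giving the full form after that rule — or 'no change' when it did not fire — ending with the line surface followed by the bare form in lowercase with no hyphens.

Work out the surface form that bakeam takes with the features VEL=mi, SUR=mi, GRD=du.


underlying: sad-bakeam-k-do
1. k -> g, s -> z / _ Z: fires at position(s) 10: sadbakeamgdo
surface: sadbakeamgdo


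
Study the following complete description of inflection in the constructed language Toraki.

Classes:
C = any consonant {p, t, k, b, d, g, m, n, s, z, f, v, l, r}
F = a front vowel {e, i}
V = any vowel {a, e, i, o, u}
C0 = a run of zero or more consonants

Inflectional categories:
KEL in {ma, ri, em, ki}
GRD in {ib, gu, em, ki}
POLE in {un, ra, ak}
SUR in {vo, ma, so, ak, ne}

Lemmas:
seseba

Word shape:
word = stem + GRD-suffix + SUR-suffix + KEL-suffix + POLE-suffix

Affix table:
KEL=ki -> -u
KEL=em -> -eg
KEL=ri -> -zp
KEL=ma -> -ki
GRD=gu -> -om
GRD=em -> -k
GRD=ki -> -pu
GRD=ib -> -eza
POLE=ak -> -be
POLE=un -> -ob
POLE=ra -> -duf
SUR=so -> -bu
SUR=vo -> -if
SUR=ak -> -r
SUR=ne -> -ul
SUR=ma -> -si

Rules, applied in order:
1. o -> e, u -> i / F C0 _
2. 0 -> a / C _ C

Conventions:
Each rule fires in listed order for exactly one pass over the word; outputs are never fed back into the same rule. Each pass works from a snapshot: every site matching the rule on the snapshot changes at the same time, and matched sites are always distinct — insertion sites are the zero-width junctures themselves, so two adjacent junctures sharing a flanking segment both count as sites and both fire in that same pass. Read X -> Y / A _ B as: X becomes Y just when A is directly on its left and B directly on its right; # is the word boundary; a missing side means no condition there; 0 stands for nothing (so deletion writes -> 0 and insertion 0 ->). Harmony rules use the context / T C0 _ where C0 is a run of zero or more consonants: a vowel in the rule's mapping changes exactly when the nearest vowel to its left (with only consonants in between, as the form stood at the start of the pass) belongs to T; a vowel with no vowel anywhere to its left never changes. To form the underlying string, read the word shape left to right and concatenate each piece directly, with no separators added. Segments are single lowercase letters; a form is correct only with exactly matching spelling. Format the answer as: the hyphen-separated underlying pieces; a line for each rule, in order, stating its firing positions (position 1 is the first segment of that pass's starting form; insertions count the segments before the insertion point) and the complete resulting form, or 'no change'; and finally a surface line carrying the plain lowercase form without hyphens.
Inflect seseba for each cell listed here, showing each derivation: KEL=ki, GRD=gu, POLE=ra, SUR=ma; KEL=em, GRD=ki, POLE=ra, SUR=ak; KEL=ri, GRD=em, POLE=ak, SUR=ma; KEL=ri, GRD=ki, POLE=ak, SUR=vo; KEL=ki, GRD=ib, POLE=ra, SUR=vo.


cell KEL=ki, GRD=gu, POLE=ra, SUR=ma:
underlying: seseba-om-si-u-duf
1. o -> e, u -> i / F C0 _: fires at position(s) 11: sesebaomsiiduf
2. 0 -> a / C _ C: inserts after position(s) 8: sesebaomasiiduf
surface: sesebaomasiiduf

cell KEL=em, GRD=ki, POLE=ra, SUR=ak:
underlying: seseba-pu-r-eg-duf
1. o -> e, u -> i / F C0 _: fires at position(s) 13: sesebapuregdif
2. 0 -> a / C _ C: inserts after position(s) 11: sesebapuregadif
surface: sesebapuregadif

cell KEL=ri, GRD=em, POLE=ak, SUR=ma:
underlying: seseba-k-si-zp-be
1. o -> e, u -> i / F C0 _: no change
2. 0 -> a / C _ C: inserts after position(s) 7, 10, 11: sesebakasizapabe
surface: sesebakasizapabe

cell KEL=ri, GRD=ki, POLE=ak, SUR=vo:
underlying: seseba-pu-if-zp-be
1. o -> e, u -> i / F C0 _: no change
2. 0 -> a / C _ C: inserts after position(s) 10, 11, 12: sesebapuifazapabe
surface: sesebapuifazapabe

cell KEL=ki, GRD=ib, POLE=ra, SUR=vo:
underlying: seseba-eza-if-u-duf
1. o -> e, u -> i / F C0 _: fires at position(s) 12: sesebaezaifiduf
2. 0 -> a / C _ C: no change
surface: sesebaezaifiduf


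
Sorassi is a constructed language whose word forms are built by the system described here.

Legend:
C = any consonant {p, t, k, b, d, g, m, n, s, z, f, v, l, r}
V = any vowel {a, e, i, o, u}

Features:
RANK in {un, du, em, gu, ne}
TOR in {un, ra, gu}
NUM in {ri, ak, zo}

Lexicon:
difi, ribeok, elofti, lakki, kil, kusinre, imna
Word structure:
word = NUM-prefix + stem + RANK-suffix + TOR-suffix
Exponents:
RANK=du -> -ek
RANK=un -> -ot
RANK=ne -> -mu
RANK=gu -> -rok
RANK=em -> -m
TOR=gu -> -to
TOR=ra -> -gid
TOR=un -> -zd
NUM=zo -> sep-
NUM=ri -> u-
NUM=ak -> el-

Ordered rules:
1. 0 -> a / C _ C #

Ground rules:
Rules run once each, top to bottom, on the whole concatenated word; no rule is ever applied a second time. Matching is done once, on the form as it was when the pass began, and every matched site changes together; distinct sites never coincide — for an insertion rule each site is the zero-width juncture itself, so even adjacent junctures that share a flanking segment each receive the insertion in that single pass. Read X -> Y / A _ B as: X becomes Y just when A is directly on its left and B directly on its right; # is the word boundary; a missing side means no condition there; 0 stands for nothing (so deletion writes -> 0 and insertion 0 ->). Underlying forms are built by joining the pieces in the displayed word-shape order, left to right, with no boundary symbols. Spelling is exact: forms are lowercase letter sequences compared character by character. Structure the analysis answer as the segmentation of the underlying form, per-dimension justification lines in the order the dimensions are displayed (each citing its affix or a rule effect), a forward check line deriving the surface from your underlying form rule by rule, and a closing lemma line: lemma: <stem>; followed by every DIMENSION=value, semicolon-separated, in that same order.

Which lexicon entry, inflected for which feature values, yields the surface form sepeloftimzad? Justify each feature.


underlying: sep-elofti-m-zd
RANK=em - signalled by the affix -m
TOR=un - signalled by the affix -zd
NUM=zo - signalled by the affix sep-
check: sepeloftimzd -> sepeloftimzad
lemma: elofti; RANK=em; TOR=un; NUM=zo


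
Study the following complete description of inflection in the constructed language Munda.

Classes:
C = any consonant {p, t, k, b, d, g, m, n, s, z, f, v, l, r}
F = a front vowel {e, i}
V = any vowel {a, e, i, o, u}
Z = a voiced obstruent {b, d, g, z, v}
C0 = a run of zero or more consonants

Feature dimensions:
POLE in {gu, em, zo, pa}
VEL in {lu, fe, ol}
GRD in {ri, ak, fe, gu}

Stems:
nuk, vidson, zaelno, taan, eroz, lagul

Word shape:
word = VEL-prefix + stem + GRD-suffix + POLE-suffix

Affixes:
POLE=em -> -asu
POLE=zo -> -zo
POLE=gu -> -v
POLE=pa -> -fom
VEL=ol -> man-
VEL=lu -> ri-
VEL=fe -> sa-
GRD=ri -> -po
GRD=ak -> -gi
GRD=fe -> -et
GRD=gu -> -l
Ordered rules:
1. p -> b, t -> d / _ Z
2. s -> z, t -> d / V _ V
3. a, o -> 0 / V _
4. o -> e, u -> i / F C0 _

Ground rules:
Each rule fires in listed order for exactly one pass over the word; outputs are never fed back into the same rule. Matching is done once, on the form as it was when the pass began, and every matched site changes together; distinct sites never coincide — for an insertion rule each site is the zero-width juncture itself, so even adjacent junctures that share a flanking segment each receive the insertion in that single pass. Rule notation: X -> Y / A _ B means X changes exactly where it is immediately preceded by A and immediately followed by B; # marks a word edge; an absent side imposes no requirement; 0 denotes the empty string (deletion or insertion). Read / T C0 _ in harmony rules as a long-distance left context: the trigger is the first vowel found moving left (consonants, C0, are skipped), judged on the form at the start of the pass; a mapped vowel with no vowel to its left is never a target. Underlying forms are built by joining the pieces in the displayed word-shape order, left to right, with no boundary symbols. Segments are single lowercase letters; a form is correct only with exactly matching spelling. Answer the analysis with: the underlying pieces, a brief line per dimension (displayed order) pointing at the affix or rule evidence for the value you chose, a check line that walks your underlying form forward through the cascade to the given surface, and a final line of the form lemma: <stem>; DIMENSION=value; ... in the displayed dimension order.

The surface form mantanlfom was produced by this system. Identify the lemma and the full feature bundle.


underlying: man-taan-l-fom
POLE=pa - signalled by the affix -fom
VEL=ol - signalled by the affix man-
GRD=gu - signalled by the affix -l
check: mantaanlfom -> mantaanlfom -> mantaanlfom -> mantanlfom -> mantanlfom
lemma: taan; POLE=pa; VEL=ol; GRD=gu


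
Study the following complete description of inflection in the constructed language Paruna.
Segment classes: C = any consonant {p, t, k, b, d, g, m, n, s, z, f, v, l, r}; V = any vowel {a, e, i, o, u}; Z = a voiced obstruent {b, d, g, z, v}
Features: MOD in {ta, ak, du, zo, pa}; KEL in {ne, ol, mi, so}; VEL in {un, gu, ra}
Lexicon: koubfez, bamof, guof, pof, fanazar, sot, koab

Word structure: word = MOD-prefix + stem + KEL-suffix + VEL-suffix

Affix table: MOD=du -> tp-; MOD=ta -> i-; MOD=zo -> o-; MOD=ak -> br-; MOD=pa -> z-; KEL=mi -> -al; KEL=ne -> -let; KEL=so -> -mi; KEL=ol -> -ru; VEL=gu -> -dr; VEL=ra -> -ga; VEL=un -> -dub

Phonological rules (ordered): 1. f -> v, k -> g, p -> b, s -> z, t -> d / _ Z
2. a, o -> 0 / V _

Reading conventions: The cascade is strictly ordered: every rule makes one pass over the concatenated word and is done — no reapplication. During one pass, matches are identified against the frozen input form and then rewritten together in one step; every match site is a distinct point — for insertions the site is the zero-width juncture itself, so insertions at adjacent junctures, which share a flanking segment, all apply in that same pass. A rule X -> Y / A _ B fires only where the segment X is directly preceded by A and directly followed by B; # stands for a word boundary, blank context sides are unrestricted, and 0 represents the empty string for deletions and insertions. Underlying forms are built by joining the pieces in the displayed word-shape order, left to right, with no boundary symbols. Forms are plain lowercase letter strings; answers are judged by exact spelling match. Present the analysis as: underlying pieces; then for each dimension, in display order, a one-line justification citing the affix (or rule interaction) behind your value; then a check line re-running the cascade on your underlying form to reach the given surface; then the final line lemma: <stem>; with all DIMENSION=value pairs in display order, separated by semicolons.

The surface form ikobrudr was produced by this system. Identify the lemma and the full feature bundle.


underlying: i-koab-ru-dr
MOD=ta - signalled by the affix i-
KEL=ol - signalled by the affix -ru
VEL=gu - signalled by the affix -dr
check: ikoabrudr -> ikoabrudr -> ikobrudr
lemma: koab; MOD=ta; KEL=ol; VEL=gu
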